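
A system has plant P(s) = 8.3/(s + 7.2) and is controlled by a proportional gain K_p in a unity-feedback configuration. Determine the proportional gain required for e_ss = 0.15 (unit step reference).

K_p = 4.92

Steady-state error for a unit step on this type-0 loop is 1/(1 + K_p·P(0)).
P(0) = 1.153. Require 1/(1 + K_p·1.153) = 0.15, so 1 + 1.153·K_p = 6.667.
K_p = (6.667 − 1)/1.153 = 4.92.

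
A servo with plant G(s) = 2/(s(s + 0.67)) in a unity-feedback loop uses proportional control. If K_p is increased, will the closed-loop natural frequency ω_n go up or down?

increase

ω_n = √(2·K_p), which grows with K_p.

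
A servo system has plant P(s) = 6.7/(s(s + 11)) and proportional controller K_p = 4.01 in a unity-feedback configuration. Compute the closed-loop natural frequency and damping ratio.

ω_n = 5.18 rad/s, ζ = 1.06

1 + K_p·P(s) = 0 gives s² + 11s + 26.87 = 0.
So ω_n² = 26.87 ⇒ ω_n = 5.183 rad/s, and ζ = 11/(2ω_n) = 1.06.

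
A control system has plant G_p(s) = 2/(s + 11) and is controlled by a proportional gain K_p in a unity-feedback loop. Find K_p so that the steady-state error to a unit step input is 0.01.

Steady-state error for a unit step on this type-0 loop is 1/(1 + K_p·G_p(0)).
G_p(0) = 0.1818. Require 1/(1 + K_p·0.1818) = 0.01, so 1 + 0.1818·K_p = 100.
K_p = (100 − 1)/0.1818 = 544.

K_p = 544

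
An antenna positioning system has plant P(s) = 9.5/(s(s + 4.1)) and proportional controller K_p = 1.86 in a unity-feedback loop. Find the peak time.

From 1 + K_pP(s) = 0: s² + 4.1s + 17.67 = 0 ⇒ ω_n = 4.204, ζ = 0.4877.
Damped frequency ω_d = ω_n√(1−ζ²) = 3.67 rad/s, so peak time T_p = π/ω_d = 0.856 s.

T_p = 0.856 s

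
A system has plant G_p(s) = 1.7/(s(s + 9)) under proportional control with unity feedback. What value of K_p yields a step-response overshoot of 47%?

K_p = 218

From %OS = 100·exp(−πζ/√(1−ζ²)) = 47%, ζ = −ln(0.47)/√(π²+ln²(0.47)) = 0.2337.
Characteristic equation s² + 9s + 1.7K_p = 0 gives ζ = 9/(2√(1.7K_p)).
Setting ζ = 0.2337: √(1.7K_p) = 9/(2·0.2337) = 19.26, so K_p = 370.8/1.7 = 218.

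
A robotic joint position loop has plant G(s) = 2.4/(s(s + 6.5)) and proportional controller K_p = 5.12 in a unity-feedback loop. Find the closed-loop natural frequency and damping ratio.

The closed-loop denominator is s(s+6.5) + 5.12·2.4 = s² + 6.5s + 12.29.
Matching s² + 2ζω_n s + ω_n²: ω_n = √12.29 = 3.505 rad/s and 2ζω_n = 6.5, so ζ = 6.5/(2·3.505) = 0.927.

ω_n = 3.51 rad/s, ζ = 0.927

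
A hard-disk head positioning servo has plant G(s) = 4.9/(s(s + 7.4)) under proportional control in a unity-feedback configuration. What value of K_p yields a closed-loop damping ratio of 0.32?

Closed-loop characteristic equation: s² + 7.4s + K_p·4.9 = 0.
So ω_n = √(4.9K_p) and 2ζω_n = 7.4, giving ζ = 7.4/(2√(4.9K_p)).
Setting ζ = 0.32: √(4.9K_p) = 7.4/(2·0.32) = 11.56, so K_p = 133.7/4.9 = 27.3.

K_p = 27.3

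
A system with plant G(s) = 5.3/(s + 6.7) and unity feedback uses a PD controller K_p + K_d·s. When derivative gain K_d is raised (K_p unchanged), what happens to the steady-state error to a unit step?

At s = 0 the derivative term contributes nothing: C(0) = K_p regardless of K_d, so K_pos = K_p·G(0) and e_ss are unchanged.

unchanged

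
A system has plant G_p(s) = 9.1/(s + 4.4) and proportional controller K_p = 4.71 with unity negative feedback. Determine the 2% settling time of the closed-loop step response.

Closed-loop transfer function: T(s) = K_p·G_p(s)/(1 + K_p·G_p(s)) = 42.86/(s + 4.4 + 42.86) = 42.86/(s + 47.26).
Time constant τ = 1/47.26 = 0.02116 s, so the 2% settling time is about 4τ = 0.0846 s.

T_s ≈ 0.0846 s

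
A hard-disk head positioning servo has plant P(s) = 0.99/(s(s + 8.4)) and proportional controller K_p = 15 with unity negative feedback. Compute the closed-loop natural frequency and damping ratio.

With unity feedback the closed-loop characteristic equation is s² + 8.4s + 15·0.99 = s² + 8.4s + 14.85 = 0.
So ω_n² = 14.85 ⇒ ω_n = 3.854 rad/s, and ζ = 8.4/(2ω_n) = 1.09.

ω_n = 3.85 rad/s, ζ = 1.09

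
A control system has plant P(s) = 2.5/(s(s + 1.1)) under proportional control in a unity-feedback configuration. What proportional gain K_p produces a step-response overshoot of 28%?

From %OS = 100·exp(−πζ/√(1−ζ²)) = 28%, ζ = −ln(0.28)/√(π²+ln²(0.28)) = 0.3755.
Characteristic equation s² + 1.1s + 2.5K_p = 0 gives ζ = 1.1/(2√(2.5K_p)).
Setting ζ = 0.3755: √(2.5K_p) = 1.1/(2·0.3755) = 1.465, so K_p = 2.145/2.5 = 0.858.

K_p = 0.858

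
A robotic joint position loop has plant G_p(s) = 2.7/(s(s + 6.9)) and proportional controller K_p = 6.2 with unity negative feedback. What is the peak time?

T_p = 1.43 s

From 1 + K_pG_p(s) = 0: s² + 6.9s + 16.74 = 0 ⇒ ω_n = 4.091, ζ = 0.8432.
Damped frequency ω_d = ω_n√(1−ζ²) = 2.199 rad/s, so peak time T_p = π/ω_d = 1.43 s.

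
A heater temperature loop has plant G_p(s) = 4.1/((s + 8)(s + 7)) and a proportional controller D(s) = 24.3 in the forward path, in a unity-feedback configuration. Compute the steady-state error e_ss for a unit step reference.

The loop is type 0. Static position error constant K_pos = D(0)·G_p(0) = 24.3·0.07321 = 1.779.
Steady-state error to a unit step: e_ss = 1/(1+K_pos) = 1/2.779 = 0.36.

0.36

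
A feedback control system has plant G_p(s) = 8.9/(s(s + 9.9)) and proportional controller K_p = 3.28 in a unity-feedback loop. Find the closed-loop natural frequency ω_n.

1 + K_p·G_p(s) = 0 gives s² + 9.9s + 29.19 = 0.
Matching s² + 2ζω_n s + ω_n²: ω_n = √29.19 = 5.403 rad/s and 2ζω_n = 9.9, so ζ = 9.9/(2·5.403) = 0.916.

ω_n = 5.4 rad/s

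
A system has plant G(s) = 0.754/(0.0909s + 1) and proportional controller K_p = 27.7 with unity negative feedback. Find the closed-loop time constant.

Closed loop: T(s) = K_p·G/(1+K_p·G) = 20.89/(0.0909s + 1 + 20.89), with pole at s = −(1 + 20.89)/0.0909 = −240.8.
Closed-loop time constant τ = 1/240.8 = 0.00415 s.

τ = 0.00415 s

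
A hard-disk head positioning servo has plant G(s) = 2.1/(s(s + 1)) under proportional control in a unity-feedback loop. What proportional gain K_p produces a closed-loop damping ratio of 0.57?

Closed-loop characteristic equation: s² + 1s + K_p·2.1 = 0.
So ω_n = √(2.1K_p) and 2ζω_n = 1, giving ζ = 1/(2√(2.1K_p)).
Setting ζ = 0.57: √(2.1K_p) = 1/(2·0.57) = 0.8772, so K_p = 0.7695/2.1 = 0.366.

K_p = 0.366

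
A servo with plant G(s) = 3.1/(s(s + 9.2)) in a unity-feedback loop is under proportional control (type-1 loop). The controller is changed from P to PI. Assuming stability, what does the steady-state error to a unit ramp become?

0

The integrator raises the loop to type 2, so K_v → ∞ and e_ss to a ramp is zero.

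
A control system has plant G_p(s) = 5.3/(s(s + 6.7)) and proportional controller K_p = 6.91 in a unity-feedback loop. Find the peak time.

The closed-loop denominator s² + 6.7s + 36.62 gives ω_n = √36.62 = 6.052 and ζ = 6.7/(2ω_n) = 0.5536.
Damped frequency ω_d = ω_n√(1−ζ²) = 5.04 rad/s, so peak time T_p = π/ω_d = 0.623 s.

T_p = 0.623 s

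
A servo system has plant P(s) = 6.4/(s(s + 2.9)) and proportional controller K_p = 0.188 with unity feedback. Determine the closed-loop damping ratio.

ζ = 1.32

With unity feedback the closed-loop characteristic equation is s² + 2.9s + 0.188·6.4 = s² + 2.9s + 1.203 = 0.
So ω_n² = 1.203 ⇒ ω_n = 1.097 rad/s, and ζ = 2.9/(2ω_n) = 1.32.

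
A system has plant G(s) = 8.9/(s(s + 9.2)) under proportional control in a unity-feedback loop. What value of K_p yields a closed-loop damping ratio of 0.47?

Closed-loop characteristic equation: s² + 9.2s + K_p·8.9 = 0.
So ω_n = √(8.9K_p) and 2ζω_n = 9.2, giving ζ = 9.2/(2√(8.9K_p)).
Setting ζ = 0.47: √(8.9K_p) = 9.2/(2·0.47) = 9.787, so K_p = 95.79/8.9 = 10.8.

K_p = 10.8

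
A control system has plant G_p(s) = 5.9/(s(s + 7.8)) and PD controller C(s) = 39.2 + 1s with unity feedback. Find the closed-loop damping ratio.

ζ = 0.45

Forward path: (39.2 + 1s)·5.9/(s(s+7.8)). The closed-loop characteristic equation is s² + (7.8 + 5.9·1)s + 5.9·39.2 = 0.
That is s² + 13.7s + 231.3 = 0, so ω_n = 15.21 rad/s and ζ = 13.7/(2·15.21) = 0.4504.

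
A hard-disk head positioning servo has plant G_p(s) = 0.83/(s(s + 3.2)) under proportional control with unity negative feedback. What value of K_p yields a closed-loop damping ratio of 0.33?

K_p = 28.3

Closed-loop characteristic equation: s² + 3.2s + K_p·0.83 = 0.
So ω_n = √(0.83K_p) and 2ζω_n = 3.2, giving ζ = 3.2/(2√(0.83K_p)).
Setting ζ = 0.33: √(0.83K_p) = 3.2/(2·0.33) = 4.848, so K_p = 23.51/0.83 = 28.3.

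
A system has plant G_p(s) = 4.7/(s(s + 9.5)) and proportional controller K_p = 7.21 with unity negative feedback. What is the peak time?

T_p = 0.934 s

Closed-loop characteristic equation: s² + 9.5s + 33.89 = 0, so ω_n = 5.821 rad/s and ζ = 9.5/(2·5.821) = 0.816.
Damped frequency ω_d = ω_n√(1−ζ²) = 3.365 rad/s, so peak time T_p = π/ω_d = 0.934 s.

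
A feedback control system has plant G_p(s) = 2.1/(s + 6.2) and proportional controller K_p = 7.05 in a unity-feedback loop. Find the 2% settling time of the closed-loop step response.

T_s ≈ 0.19 s

Closed-loop transfer function: T(s) = K_p·G_p(s)/(1 + K_p·G_p(s)) = 14.8/(s + 6.2 + 14.8) = 14.8/(s + 21).
Time constant τ = 1/21 = 0.04761 s, so the 2% settling time is about 4τ = 0.19 s.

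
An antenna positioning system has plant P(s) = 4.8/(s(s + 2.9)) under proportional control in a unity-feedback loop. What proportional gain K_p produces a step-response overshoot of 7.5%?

K_p = 1.08

From %OS = 100·exp(−πζ/√(1−ζ²)) = 7.5%, ζ = −ln(0.075)/√(π²+ln²(0.075)) = 0.6362.
Characteristic equation s² + 2.9s + 4.8K_p = 0 gives ζ = 2.9/(2√(4.8K_p)).
Setting ζ = 0.6362: √(4.8K_p) = 2.9/(2·0.6362) = 2.279, so K_p = 5.195/4.8 = 1.08.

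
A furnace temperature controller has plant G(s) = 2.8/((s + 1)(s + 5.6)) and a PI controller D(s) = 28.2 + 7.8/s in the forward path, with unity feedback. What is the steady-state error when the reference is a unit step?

The open loop D(s)G(s) has a pole at the origin (type 1), so the static position error constant is infinite and e_ss = 1/(1+∞) = 0.

0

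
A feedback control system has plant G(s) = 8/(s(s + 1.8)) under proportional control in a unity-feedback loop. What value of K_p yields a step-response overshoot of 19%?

K_p = 0.464

From %OS = 100·exp(−πζ/√(1−ζ²)) = 19%, ζ = −ln(0.19)/√(π²+ln²(0.19)) = 0.4673.
Characteristic equation s² + 1.8s + 8K_p = 0 gives ζ = 1.8/(2√(8K_p)).
Setting ζ = 0.4673: √(8K_p) = 1.8/(2·0.4673) = 1.926, so K_p = 3.709/8 = 0.464.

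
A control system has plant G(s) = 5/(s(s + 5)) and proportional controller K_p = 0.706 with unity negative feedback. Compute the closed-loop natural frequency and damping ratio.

ω_n = 1.88 rad/s, ζ = 1.33

With unity feedback the closed-loop characteristic equation is s² + 5s + 0.706·5 = s² + 5s + 3.53 = 0.
So ω_n² = 3.53 ⇒ ω_n = 1.879 rad/s, and ζ = 5/(2ω_n) = 1.33.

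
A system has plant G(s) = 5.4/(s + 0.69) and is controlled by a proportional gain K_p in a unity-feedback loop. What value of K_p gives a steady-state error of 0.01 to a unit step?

K_p = 12.6

Steady-state error for a unit step on this type-0 loop is 1/(1 + K_p·G(0)).
G(0) = 7.826. Require 1/(1 + K_p·7.826) = 0.01, so 1 + 7.826·K_p = 100.
K_p = (100 − 1)/7.826 = 12.6.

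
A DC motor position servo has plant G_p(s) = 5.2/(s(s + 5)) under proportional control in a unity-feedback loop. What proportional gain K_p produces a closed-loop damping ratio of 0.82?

K_p = 1.79

Closed-loop characteristic equation: s² + 5s + K_p·5.2 = 0.
So ω_n = √(5.2K_p) and 2ζω_n = 5, giving ζ = 5/(2√(5.2K_p)).
Setting ζ = 0.82: √(5.2K_p) = 5/(2·0.82) = 3.049, so K_p = 9.295/5.2 = 1.79.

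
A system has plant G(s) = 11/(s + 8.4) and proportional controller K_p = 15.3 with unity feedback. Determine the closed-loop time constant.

τ = 0.00566 s

Closed-loop transfer function: T(s) = K_p·G(s)/(1 + K_p·G(s)) = 168.3/(s + 8.4 + 168.3) = 168.3/(s + 176.7).
Time constant τ = 1/176.7 = 0.00566 s.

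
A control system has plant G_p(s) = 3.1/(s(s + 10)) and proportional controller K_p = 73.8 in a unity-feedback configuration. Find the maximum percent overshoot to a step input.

33.3%

From 1 + K_pG_p(s) = 0: s² + 10s + 228.8 = 0 ⇒ ω_n = 15.13, ζ = 0.3306.
%OS = 100·exp(−πζ/√(1−ζ²)) = 100·exp(−π·0.3306/√0.8907) = 33.3%.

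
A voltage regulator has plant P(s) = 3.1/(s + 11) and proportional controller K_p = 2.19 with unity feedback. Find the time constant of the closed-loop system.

τ = 0.0562 s

Closed-loop transfer function: T(s) = K_p·P(s)/(1 + K_p·P(s)) = 6.789/(s + 11 + 6.789) = 6.789/(s + 17.79).
Time constant τ = 1/17.79 = 0.0562 s.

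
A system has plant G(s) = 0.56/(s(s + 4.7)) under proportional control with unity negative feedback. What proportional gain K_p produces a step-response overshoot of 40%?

From %OS = 100·exp(−πζ/√(1−ζ²)) = 40%, ζ = −ln(0.4)/√(π²+ln²(0.4)) = 0.28.
Characteristic equation s² + 4.7s + 0.56K_p = 0 gives ζ = 4.7/(2√(0.56K_p)).
Setting ζ = 0.28: √(0.56K_p) = 4.7/(2·0.28) = 8.393, so K_p = 70.44/0.56 = 126.

K_p = 126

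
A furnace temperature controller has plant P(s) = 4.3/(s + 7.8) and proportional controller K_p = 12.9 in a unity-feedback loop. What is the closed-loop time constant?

Closed-loop transfer function: T(s) = K_p·P(s)/(1 + K_p·P(s)) = 55.47/(s + 7.8 + 55.47) = 55.47/(s + 63.27).
Time constant τ = 1/63.27 = 0.0158 s.

τ = 0.0158 s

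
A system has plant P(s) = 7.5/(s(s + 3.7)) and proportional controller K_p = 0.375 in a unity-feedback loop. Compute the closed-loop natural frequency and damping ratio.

ω_n = 1.68 rad/s, ζ = 1.1

1 + K_p·P(s) = 0 gives s² + 3.7s + 2.812 = 0.
Matching s² + 2ζω_n s + ω_n²: ω_n = √2.812 = 1.677 rad/s and 2ζω_n = 3.7, so ζ = 3.7/(2·1.677) = 1.1.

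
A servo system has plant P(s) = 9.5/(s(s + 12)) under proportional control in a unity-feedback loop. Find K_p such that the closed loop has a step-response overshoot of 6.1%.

K_p = 8.57

From %OS = 100·exp(−πζ/√(1−ζ²)) = 6.1%, ζ = −ln(0.061)/√(π²+ln²(0.061)) = 0.6649.
Characteristic equation s² + 12s + 9.5K_p = 0 gives ζ = 12/(2√(9.5K_p)).
Setting ζ = 0.6649: √(9.5K_p) = 12/(2·0.6649) = 9.023, so K_p = 81.42/9.5 = 8.57.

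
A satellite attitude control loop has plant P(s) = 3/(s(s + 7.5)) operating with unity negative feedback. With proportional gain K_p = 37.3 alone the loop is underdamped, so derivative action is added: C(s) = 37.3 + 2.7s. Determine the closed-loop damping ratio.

Forward path: (37.3 + 2.7s)·3/(s(s+7.5)). The closed-loop characteristic equation is s² + (7.5 + 3·2.7)s + 3·37.3 = 0.
That is s² + 15.6s + 111.9 = 0, so ω_n = 10.58 rad/s and ζ = 15.6/(2·10.58) = 0.7374.

ζ = 0.737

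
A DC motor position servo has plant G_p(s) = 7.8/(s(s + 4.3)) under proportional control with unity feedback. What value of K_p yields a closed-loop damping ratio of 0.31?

Closed-loop characteristic equation: s² + 4.3s + K_p·7.8 = 0.
So ω_n = √(7.8K_p) and 2ζω_n = 4.3, giving ζ = 4.3/(2√(7.8K_p)).
Setting ζ = 0.31: √(7.8K_p) = 4.3/(2·0.31) = 6.935, so K_p = 48.1/7.8 = 6.17.

K_p = 6.17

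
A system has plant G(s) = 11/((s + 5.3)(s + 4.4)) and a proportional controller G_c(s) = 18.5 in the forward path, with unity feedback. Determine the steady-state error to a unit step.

The loop is type 0. Static position error constant K_pos = G_c(0)·G(0) = 18.5·0.4717 = 8.726.
Steady-state error to a unit step: e_ss = 1/(1+K_pos) = 1/9.726 = 0.103.

0.103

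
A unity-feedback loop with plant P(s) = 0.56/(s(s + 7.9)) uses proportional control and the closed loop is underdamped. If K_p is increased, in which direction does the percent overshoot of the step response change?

increase

Characteristic equation s² + 7.9s + K_p·0.56 = 0: raising K_p raises ω_n while 2ζω_n = 7.9 is fixed, so ζ falls and overshoot grows.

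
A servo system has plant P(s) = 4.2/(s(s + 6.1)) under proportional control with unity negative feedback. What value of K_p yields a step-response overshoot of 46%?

From %OS = 100·exp(−πζ/√(1−ζ²)) = 46%, ζ = −ln(0.46)/√(π²+ln²(0.46)) = 0.24.
Characteristic equation s² + 6.1s + 4.2K_p = 0 gives ζ = 6.1/(2√(4.2K_p)).
Setting ζ = 0.24: √(4.2K_p) = 6.1/(2·0.24) = 12.71, so K_p = 161.6/4.2 = 38.5.

K_p = 38.5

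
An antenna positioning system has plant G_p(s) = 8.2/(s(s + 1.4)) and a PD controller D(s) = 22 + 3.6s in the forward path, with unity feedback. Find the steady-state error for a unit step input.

0

The open loop D(s)G_p(s) has a pole at the origin (type 1), so the static position error constant is infinite and e_ss = 1/(1+∞) = 0.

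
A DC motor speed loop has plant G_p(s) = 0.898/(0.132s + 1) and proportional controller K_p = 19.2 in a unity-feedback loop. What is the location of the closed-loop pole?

Closed loop: T(s) = K_p·G_p/(1+K_p·G_p) = 17.24/(0.132s + 1 + 17.24), with pole at s = −(1 + 17.24)/0.132 = −138.2.

s = -138.2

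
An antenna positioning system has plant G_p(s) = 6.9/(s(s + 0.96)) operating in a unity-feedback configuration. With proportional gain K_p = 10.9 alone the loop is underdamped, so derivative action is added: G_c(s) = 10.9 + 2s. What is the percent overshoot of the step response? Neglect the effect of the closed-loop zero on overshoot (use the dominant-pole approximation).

Forward path: (10.9 + 2s)·6.9/(s(s+0.96)). The closed-loop characteristic equation is s² + (0.96 + 6.9·2)s + 6.9·10.9 = 0.
That is s² + 14.76s + 75.21 = 0, so ω_n = 8.672 rad/s and ζ = 14.76/(2·8.672) = 0.851.
%OS = 100·exp(−πζ/√(1−ζ²)) = 0.616%.

0.616%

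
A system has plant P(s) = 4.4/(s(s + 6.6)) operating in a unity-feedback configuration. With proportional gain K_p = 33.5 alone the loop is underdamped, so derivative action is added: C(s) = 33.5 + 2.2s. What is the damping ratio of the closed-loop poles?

ζ = 0.67

Forward path: (33.5 + 2.2s)·4.4/(s(s+6.6)). The closed-loop characteristic equation is s² + (6.6 + 4.4·2.2)s + 4.4·33.5 = 0.
That is s² + 16.28s + 147.4 = 0, so ω_n = 12.14 rad/s and ζ = 16.28/(2·12.14) = 0.6705.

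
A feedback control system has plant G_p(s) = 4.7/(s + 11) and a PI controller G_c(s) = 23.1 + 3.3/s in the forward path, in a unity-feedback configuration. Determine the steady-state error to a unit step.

The open loop G_c(s)G_p(s) has a pole at the origin (type 1), so the static position error constant is infinite and e_ss = 1/(1+∞) = 0.

0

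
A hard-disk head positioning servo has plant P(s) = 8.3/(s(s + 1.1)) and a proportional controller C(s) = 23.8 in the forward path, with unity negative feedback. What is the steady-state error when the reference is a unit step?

The open loop C(s)P(s) has a pole at the origin (type 1), so the static position error constant is infinite and e_ss = 1/(1+∞) = 0.

0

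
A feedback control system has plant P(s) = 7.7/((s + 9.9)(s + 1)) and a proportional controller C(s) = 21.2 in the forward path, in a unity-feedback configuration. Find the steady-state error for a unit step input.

0.0572

The loop is type 0. Static position error constant K_pos = C(0)·P(0) = 21.2·0.7778 = 16.49.
Steady-state error to a unit step: e_ss = 1/(1+K_pos) = 1/17.49 = 0.0572.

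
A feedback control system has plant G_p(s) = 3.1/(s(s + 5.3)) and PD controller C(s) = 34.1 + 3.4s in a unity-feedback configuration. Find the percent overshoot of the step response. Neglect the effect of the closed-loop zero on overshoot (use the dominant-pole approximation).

2.25%

Forward path: (34.1 + 3.4s)·3.1/(s(s+5.3)). The closed-loop characteristic equation is s² + (5.3 + 3.1·3.4)s + 3.1·34.1 = 0.
That is s² + 15.84s + 105.7 = 0, so ω_n = 10.28 rad/s and ζ = 15.84/(2·10.28) = 0.7703.
%OS = 100·exp(−πζ/√(1−ζ²)) = 2.25%.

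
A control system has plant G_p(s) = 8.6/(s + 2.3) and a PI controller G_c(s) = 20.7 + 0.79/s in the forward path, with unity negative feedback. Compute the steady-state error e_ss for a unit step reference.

0

The open loop G_c(s)G_p(s) has a pole at the origin (type 1), so the static position error constant is infinite and e_ss = 1/(1+∞) = 0.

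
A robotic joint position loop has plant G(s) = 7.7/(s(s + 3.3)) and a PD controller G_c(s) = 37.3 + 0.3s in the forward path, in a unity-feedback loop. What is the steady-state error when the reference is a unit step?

0

The open loop G_c(s)G(s) has a pole at the origin (type 1), so the static position error constant is infinite and e_ss = 1/(1+∞) = 0.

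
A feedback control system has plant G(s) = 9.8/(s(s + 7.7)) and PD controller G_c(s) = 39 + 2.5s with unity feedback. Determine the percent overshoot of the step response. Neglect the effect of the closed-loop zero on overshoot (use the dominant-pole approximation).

Forward path: (39 + 2.5s)·9.8/(s(s+7.7)). The closed-loop characteristic equation is s² + (7.7 + 9.8·2.5)s + 9.8·39 = 0.
That is s² + 32.2s + 382.2 = 0, so ω_n = 19.55 rad/s and ζ = 32.2/(2·19.55) = 0.8235.
%OS = 100·exp(−πζ/√(1−ζ²)) = 1.05%.

1.05%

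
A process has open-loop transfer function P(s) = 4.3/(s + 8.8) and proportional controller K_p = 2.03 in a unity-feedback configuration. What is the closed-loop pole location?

s = -17.53

Closed-loop transfer function: T(s) = K_p·P(s)/(1 + K_p·P(s)) = 8.729/(s + 8.8 + 8.729) = 8.729/(s + 17.53).
The closed-loop pole is at s = −17.53.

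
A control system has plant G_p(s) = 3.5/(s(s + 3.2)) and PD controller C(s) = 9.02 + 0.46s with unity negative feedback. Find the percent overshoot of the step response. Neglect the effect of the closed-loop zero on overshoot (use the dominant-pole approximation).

22.6%

Forward path: (9.02 + 0.46s)·3.5/(s(s+3.2)). The closed-loop characteristic equation is s² + (3.2 + 3.5·0.46)s + 3.5·9.02 = 0.
That is s² + 4.81s + 31.57 = 0, so ω_n = 5.619 rad/s and ζ = 4.81/(2·5.619) = 0.428.
%OS = 100·exp(−πζ/√(1−ζ²)) = 22.6%.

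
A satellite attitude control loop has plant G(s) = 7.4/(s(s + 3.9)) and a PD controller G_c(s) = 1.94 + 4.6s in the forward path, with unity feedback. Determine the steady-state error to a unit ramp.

The loop has one pole at the origin (type 1). Velocity error constant K_v = lim_{s→0} s·G_c(s)G(s) = 1.94·7.4/3.9 = 3.681.
Steady-state error to a unit ramp: e_ss = 1/K_v = 0.272.

0.272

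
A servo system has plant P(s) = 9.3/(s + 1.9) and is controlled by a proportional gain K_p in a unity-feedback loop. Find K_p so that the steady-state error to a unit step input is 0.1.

K_p = 1.84

Steady-state error for a unit step on this type-0 loop is 1/(1 + K_p·P(0)).
P(0) = 4.895. Require 1/(1 + K_p·4.895) = 0.1, so 1 + 4.895·K_p = 10.
K_p = (10 − 1)/4.895 = 1.84.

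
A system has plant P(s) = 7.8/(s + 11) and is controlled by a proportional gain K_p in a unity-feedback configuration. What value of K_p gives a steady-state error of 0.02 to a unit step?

For a type-0 loop with proportional control, e_ss = 1/(1 + K_p·P(0)).
P(0) = 0.7091. Require 1/(1 + K_p·0.7091) = 0.02, so 1 + 0.7091·K_p = 50.
K_p = (50 − 1)/0.7091 = 69.1.

K_p = 69.1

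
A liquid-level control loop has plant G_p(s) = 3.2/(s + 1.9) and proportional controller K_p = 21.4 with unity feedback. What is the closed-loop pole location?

Closed-loop transfer function: T(s) = K_p·G_p(s)/(1 + K_p·G_p(s)) = 68.48/(s + 1.9 + 68.48) = 68.48/(s + 70.38).
The closed-loop pole is at s = −70.38.

s = -70.38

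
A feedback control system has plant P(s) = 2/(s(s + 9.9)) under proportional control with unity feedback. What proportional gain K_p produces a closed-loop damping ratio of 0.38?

K_p = 84.8

Closed-loop characteristic equation: s² + 9.9s + K_p·2 = 0.
So ω_n = √(2K_p) and 2ζω_n = 9.9, giving ζ = 9.9/(2√(2K_p)).
Setting ζ = 0.38: √(2K_p) = 9.9/(2·0.38) = 13.03, so K_p = 169.7/2 = 84.8.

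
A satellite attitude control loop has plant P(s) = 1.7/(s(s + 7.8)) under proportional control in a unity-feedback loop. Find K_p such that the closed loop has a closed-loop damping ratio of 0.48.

Closed-loop characteristic equation: s² + 7.8s + K_p·1.7 = 0.
So ω_n = √(1.7K_p) and 2ζω_n = 7.8, giving ζ = 7.8/(2√(1.7K_p)).
Setting ζ = 0.48: √(1.7K_p) = 7.8/(2·0.48) = 8.125, so K_p = 66.02/1.7 = 38.8.

K_p = 38.8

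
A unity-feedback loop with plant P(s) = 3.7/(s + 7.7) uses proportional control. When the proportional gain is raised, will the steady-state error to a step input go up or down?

decrease

e_ss = 1/(1 + K_p·P(0)); a larger K_p raises the denominator, so e_ss decreases.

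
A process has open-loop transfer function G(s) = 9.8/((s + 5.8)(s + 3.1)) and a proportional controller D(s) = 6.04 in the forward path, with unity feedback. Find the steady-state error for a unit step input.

0.233

The loop is type 0. Static position error constant K_pos = D(0)·G(0) = 6.04·0.5451 = 3.292.
Steady-state error to a unit step: e_ss = 1/(1+K_pos) = 1/4.292 = 0.233.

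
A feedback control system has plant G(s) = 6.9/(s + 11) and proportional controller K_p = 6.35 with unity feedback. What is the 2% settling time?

T_s ≈ 0.073 s

Closed-loop transfer function: T(s) = K_p·G(s)/(1 + K_p·G(s)) = 43.81/(s + 11 + 43.81) = 43.81/(s + 54.81).
Time constant τ = 1/54.81 = 0.01824 s, so the 2% settling time is about 4τ = 0.073 s.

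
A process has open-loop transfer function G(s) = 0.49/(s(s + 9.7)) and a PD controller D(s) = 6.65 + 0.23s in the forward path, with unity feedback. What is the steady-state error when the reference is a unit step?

The open loop D(s)G(s) has a pole at the origin (type 1), so the static position error constant is infinite and e_ss = 1/(1+∞) = 0.

0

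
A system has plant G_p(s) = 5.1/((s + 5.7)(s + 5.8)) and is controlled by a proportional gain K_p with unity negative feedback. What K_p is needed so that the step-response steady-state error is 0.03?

Steady-state error for a unit step on this type-0 loop is 1/(1 + K_p·G_p(0)).
G_p(0) = 0.1543. Require 1/(1 + K_p·0.1543) = 0.03, so 1 + 0.1543·K_p = 33.33.
K_p = (33.33 − 1)/0.1543 = 210.

K_p = 210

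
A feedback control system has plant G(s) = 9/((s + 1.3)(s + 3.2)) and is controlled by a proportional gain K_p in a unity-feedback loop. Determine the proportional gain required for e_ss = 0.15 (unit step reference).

K_p = 2.62

Steady-state error for a unit step on this type-0 loop is 1/(1 + K_p·G(0)).
G(0) = 2.163. Require 1/(1 + K_p·2.163) = 0.15, so 1 + 2.163·K_p = 6.667.
K_p = (6.667 − 1)/2.163 = 2.62.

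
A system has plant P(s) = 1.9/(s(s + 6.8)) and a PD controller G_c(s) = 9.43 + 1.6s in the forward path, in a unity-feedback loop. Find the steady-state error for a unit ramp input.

0.38

The loop has one pole at the origin (type 1). Velocity error constant K_v = lim_{s→0} s·G_c(s)P(s) = 9.43·1.9/6.8 = 2.635.
Steady-state error to a unit ramp: e_ss = 1/K_v = 0.38.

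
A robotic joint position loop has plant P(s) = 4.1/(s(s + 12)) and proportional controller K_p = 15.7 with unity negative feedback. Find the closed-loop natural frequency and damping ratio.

With unity feedback the closed-loop characteristic equation is s² + 12s + 15.7·4.1 = s² + 12s + 64.37 = 0.
So ω_n² = 64.37 ⇒ ω_n = 8.023 rad/s, and ζ = 12/(2ω_n) = 0.748.

ω_n = 8.02 rad/s, ζ = 0.748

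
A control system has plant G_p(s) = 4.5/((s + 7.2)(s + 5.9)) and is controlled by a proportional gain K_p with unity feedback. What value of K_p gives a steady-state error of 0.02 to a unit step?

Steady-state error for a unit step on this type-0 loop is 1/(1 + K_p·G_p(0)).
G_p(0) = 0.1059. Require 1/(1 + K_p·0.1059) = 0.02, so 1 + 0.1059·K_p = 50.
K_p = (50 − 1)/0.1059 = 463.

K_p = 463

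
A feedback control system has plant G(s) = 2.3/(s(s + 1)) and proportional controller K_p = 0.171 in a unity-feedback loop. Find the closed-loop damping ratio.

1 + K_p·G(s) = 0 gives s² + 1s + 0.3933 = 0.
So ω_n² = 0.3933 ⇒ ω_n = 0.6271 rad/s, and ζ = 1/(2ω_n) = 0.797.

ζ = 0.797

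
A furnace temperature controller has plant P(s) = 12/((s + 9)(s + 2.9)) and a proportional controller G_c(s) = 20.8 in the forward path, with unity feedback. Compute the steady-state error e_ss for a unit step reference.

0.0947

The loop is type 0. Static position error constant K_pos = G_c(0)·P(0) = 20.8·0.4598 = 9.563.
Steady-state error to a unit step: e_ss = 1/(1+K_pos) = 1/10.56 = 0.0947.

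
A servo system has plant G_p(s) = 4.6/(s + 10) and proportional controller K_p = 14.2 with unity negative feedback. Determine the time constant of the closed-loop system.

τ = 0.0133 s

Closed-loop transfer function: T(s) = K_p·G_p(s)/(1 + K_p·G_p(s)) = 65.32/(s + 10 + 65.32) = 65.32/(s + 75.32).
Time constant τ = 1/75.32 = 0.0133 s.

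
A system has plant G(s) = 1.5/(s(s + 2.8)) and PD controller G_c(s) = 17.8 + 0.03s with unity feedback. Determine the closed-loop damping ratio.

Forward path: (17.8 + 0.03s)·1.5/(s(s+2.8)). The closed-loop characteristic equation is s² + (2.8 + 1.5·0.03)s + 1.5·17.8 = 0.
That is s² + 2.845s + 26.7 = 0, so ω_n = 5.167 rad/s and ζ = 2.845/(2·5.167) = 0.2753.

ζ = 0.275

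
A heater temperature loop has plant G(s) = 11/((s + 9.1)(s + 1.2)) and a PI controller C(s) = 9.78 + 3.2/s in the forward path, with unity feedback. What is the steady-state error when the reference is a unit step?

The open loop C(s)G(s) has a pole at the origin (type 1), so the static position error constant is infinite and e_ss = 1/(1+∞) = 0.

0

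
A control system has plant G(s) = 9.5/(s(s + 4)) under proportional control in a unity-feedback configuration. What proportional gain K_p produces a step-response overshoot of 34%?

K_p = 3.99

From %OS = 100·exp(−πζ/√(1−ζ²)) = 34%, ζ = −ln(0.34)/√(π²+ln²(0.34)) = 0.3248.
Characteristic equation s² + 4s + 9.5K_p = 0 gives ζ = 4/(2√(9.5K_p)).
Setting ζ = 0.3248: √(9.5K_p) = 4/(2·0.3248) = 6.158, so K_p = 37.92/9.5 = 3.99.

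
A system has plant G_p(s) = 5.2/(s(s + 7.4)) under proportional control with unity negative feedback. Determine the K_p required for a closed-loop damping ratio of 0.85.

K_p = 3.64

Closed-loop characteristic equation: s² + 7.4s + K_p·5.2 = 0.
So ω_n = √(5.2K_p) and 2ζω_n = 7.4, giving ζ = 7.4/(2√(5.2K_p)).
Setting ζ = 0.85: √(5.2K_p) = 7.4/(2·0.85) = 4.353, so K_p = 18.95/5.2 = 3.64.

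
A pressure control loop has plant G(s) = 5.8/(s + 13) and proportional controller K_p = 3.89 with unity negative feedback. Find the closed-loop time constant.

Closed-loop transfer function: T(s) = K_p·G(s)/(1 + K_p·G(s)) = 22.56/(s + 13 + 22.56) = 22.56/(s + 35.56).
Time constant τ = 1/35.56 = 0.0281 s.

τ = 0.0281 s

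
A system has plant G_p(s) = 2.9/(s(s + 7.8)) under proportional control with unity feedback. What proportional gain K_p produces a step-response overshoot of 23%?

K_p = 29.2

From %OS = 100·exp(−πζ/√(1−ζ²)) = 23%, ζ = −ln(0.23)/√(π²+ln²(0.23)) = 0.4237.
Characteristic equation s² + 7.8s + 2.9K_p = 0 gives ζ = 7.8/(2√(2.9K_p)).
Setting ζ = 0.4237: √(2.9K_p) = 7.8/(2·0.4237) = 9.204, so K_p = 84.71/2.9 = 29.2.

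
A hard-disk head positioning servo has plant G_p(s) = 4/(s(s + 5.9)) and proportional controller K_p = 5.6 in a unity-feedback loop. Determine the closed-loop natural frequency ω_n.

ω_n = 4.73 rad/s

The closed-loop denominator is s(s+5.9) + 5.6·4 = s² + 5.9s + 22.4.
So ω_n² = 22.4 ⇒ ω_n = 4.733 rad/s, and ζ = 5.9/(2ω_n) = 0.623.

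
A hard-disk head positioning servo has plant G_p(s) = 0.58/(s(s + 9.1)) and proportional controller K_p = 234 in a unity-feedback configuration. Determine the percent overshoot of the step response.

From 1 + K_pG_p(s) = 0: s² + 9.1s + 135.7 = 0 ⇒ ω_n = 11.65, ζ = 0.3906.
%OS = 100·exp(−πζ/√(1−ζ²)) = 100·exp(−π·0.3906/√0.8475) = 26.4%.

26.4%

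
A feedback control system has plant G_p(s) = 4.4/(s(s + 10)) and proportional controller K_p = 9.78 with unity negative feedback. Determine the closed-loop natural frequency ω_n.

1 + K_p·G_p(s) = 0 gives s² + 10s + 43.03 = 0.
Matching s² + 2ζω_n s + ω_n²: ω_n = √43.03 = 6.56 rad/s and 2ζω_n = 10, so ζ = 10/(2·6.56) = 0.762.

ω_n = 6.56 rad/s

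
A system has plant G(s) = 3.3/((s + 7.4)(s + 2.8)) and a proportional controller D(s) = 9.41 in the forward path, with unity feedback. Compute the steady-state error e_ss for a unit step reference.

The loop is type 0. Static position error constant K_pos = D(0)·G(0) = 9.41·0.1593 = 1.499.
Steady-state error to a unit step: e_ss = 1/(1+K_pos) = 1/2.499 = 0.4.

0.4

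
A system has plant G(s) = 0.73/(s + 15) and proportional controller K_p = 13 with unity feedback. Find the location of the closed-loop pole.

s = -24.49

Closed-loop transfer function: T(s) = K_p·G(s)/(1 + K_p·G(s)) = 9.49/(s + 15 + 9.49) = 9.49/(s + 24.49).
The closed-loop pole is at s = −24.49.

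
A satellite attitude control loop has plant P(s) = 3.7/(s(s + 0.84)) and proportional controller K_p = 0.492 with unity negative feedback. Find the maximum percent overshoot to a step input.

The closed-loop denominator s² + 0.84s + 1.82 gives ω_n = √1.82 = 1.349 and ζ = 0.84/(2ω_n) = 0.3113.
%OS = 100·exp(−πζ/√(1−ζ²)) = 100·exp(−π·0.3113/√0.9031) = 35.7%.

35.7%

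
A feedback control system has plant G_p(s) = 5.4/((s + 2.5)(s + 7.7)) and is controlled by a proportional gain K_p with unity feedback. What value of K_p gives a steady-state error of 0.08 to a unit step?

Steady-state error for a unit step on this type-0 loop is 1/(1 + K_p·G_p(0)).
G_p(0) = 0.2805. Require 1/(1 + K_p·0.2805) = 0.08, so 1 + 0.2805·K_p = 12.5.
K_p = (12.5 − 1)/0.2805 = 41.

K_p = 41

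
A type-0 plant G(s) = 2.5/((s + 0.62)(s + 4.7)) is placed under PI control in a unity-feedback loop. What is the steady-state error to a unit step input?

0

The PI controller's integrator makes the forward path type 1, so e_ss to a step is zero.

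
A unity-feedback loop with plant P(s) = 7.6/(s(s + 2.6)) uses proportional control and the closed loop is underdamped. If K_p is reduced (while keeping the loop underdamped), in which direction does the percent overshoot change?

ζ = 2.6/(2√(7.6K_p)) rises as K_p falls; higher damping means less overshoot.

decrease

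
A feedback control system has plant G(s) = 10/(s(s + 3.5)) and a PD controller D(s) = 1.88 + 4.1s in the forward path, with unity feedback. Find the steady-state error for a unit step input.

0

The open loop D(s)G(s) has a pole at the origin (type 1), so the static position error constant is infinite and e_ss = 1/(1+∞) = 0.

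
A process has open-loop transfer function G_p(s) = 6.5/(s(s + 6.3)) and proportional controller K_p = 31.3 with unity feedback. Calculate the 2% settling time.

Closed-loop characteristic equation: s² + 6.3s + 203.5 = 0, so ω_n = 14.26 rad/s and ζ = 6.3/(2·14.26) = 0.2208.
2% settling time T_s ≈ 4/(ζω_n) = 4/3.15 = 1.27 s.

T_s ≈ 1.27 s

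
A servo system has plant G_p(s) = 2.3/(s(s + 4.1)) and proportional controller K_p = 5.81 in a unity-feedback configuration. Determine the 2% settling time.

T_s ≈ 1.95 s

The closed-loop denominator s² + 4.1s + 13.36 gives ω_n = √13.36 = 3.656 and ζ = 4.1/(2ω_n) = 0.5608.
2% settling time T_s ≈ 4/(ζω_n) = 4/2.05 = 1.95 s.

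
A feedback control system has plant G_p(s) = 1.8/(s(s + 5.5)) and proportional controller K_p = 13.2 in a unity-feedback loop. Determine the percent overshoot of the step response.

The closed-loop denominator s² + 5.5s + 23.76 gives ω_n = √23.76 = 4.874 and ζ = 5.5/(2ω_n) = 0.5642.
%OS = 100·exp(−πζ/√(1−ζ²)) = 100·exp(−π·0.5642/√0.6817) = 11.7%.

11.7%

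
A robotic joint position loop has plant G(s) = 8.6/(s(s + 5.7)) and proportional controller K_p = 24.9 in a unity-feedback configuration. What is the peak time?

From 1 + K_pG(s) = 0: s² + 5.7s + 214.1 = 0 ⇒ ω_n = 14.63, ζ = 0.1948.
Damped frequency ω_d = ω_n√(1−ζ²) = 14.35 rad/s, so peak time T_p = π/ω_d = 0.219 s.

T_p = 0.219 s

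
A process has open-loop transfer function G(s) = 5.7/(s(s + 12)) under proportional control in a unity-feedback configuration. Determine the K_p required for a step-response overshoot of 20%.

From %OS = 100·exp(−πζ/√(1−ζ²)) = 20%, ζ = −ln(0.2)/√(π²+ln²(0.2)) = 0.4559.
Characteristic equation s² + 12s + 5.7K_p = 0 gives ζ = 12/(2√(5.7K_p)).
Setting ζ = 0.4559: √(5.7K_p) = 12/(2·0.4559) = 13.16, so K_p = 173.2/5.7 = 30.4.

K_p = 30.4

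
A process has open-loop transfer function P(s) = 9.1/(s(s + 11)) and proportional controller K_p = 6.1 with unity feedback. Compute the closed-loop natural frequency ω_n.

ω_n = 7.45 rad/s

With unity feedback the closed-loop characteristic equation is s² + 11s + 6.1·9.1 = s² + 11s + 55.51 = 0.
Matching s² + 2ζω_n s + ω_n²: ω_n = √55.51 = 7.451 rad/s and 2ζω_n = 11, so ζ = 11/(2·7.451) = 0.738.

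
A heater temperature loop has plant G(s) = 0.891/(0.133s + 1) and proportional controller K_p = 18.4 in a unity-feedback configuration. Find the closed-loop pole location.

Closed loop: T(s) = K_p·G/(1+K_p·G) = 16.39/(0.133s + 1 + 16.39), with pole at s = −(1 + 16.39)/0.133 = −130.8.

s = -130.8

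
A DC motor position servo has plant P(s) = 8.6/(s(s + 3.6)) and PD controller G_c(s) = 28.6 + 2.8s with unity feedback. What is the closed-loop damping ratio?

ζ = 0.882

Forward path: (28.6 + 2.8s)·8.6/(s(s+3.6)). The closed-loop characteristic equation is s² + (3.6 + 8.6·2.8)s + 8.6·28.6 = 0.
That is s² + 27.68s + 246 = 0, so ω_n = 15.68 rad/s and ζ = 27.68/(2·15.68) = 0.8825.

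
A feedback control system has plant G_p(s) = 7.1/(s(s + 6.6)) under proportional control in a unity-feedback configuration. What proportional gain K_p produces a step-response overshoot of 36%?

K_p = 16

From %OS = 100·exp(−πζ/√(1−ζ²)) = 36%, ζ = −ln(0.36)/√(π²+ln²(0.36)) = 0.3093.
Characteristic equation s² + 6.6s + 7.1K_p = 0 gives ζ = 6.6/(2√(7.1K_p)).
Setting ζ = 0.3093: √(7.1K_p) = 6.6/(2·0.3093) = 10.67, so K_p = 113.9/7.1 = 16.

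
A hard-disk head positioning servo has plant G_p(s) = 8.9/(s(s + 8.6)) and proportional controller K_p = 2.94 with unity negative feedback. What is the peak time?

Closed-loop characteristic equation: s² + 8.6s + 26.17 = 0, so ω_n = 5.115 rad/s and ζ = 8.6/(2·5.115) = 0.8406.
Damped frequency ω_d = ω_n√(1−ζ²) = 2.771 rad/s, so peak time T_p = π/ω_d = 1.13 s.

T_p = 1.13 s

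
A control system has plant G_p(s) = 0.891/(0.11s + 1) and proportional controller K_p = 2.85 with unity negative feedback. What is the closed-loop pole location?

Closed loop: T(s) = K_p·G_p/(1+K_p·G_p) = 2.539/(0.11s + 1 + 2.539), with pole at s = −(1 + 2.539)/0.11 = −32.18.

s = -32.18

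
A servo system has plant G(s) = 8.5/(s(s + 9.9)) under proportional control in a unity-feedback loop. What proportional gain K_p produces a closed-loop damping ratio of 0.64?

Closed-loop characteristic equation: s² + 9.9s + K_p·8.5 = 0.
So ω_n = √(8.5K_p) and 2ζω_n = 9.9, giving ζ = 9.9/(2√(8.5K_p)).
Setting ζ = 0.64: √(8.5K_p) = 9.9/(2·0.64) = 7.734, so K_p = 59.82/8.5 = 7.04.

K_p = 7.04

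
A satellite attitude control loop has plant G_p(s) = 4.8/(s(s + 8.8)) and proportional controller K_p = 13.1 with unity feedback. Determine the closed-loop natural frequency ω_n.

The closed-loop denominator is s(s+8.8) + 13.1·4.8 = s² + 8.8s + 62.88.
Matching s² + 2ζω_n s + ω_n²: ω_n = √62.88 = 7.93 rad/s and 2ζω_n = 8.8, so ζ = 8.8/(2·7.93) = 0.555.

ω_n = 7.93 rad/s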